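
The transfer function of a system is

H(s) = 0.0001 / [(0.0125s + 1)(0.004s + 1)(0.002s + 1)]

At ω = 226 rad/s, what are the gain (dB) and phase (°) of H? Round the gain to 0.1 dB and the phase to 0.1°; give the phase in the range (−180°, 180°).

At ω = 226 rad/s:
pole (1 + j226·0.0125) = 1 + j2.825 → |·| ≈ 2.9968, ∠ ≈ 70.51°
pole (1 + j226·0.004) = 1 + j0.904 → |·| ≈ 1.348, ∠ ≈ 42.11°
pole (1 + j226·0.002) = 1 + j0.452 → |·| ≈ 1.0974, ∠ ≈ 24.32°
|H| = 0.0001 · 1 / (2.9968 · 1.348 · 1.0974) ≈ 2.2557e-05
Gain = 20 log₁₀(2.2557e-05) ≈ -92.93 dB
∠H = (0°) − (70.51° + 42.11° + 24.32°) = -136.94°

-92.9 dB, -136.9°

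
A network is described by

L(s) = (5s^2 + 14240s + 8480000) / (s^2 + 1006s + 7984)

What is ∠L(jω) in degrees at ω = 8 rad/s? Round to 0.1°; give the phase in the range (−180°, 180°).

-44.7°

Substitute s = j8:
Numerator: 5(j8)^2 + 14240(j8) + 8480000 = 8479680 + j113920
Denominator: (j8)^2 + 1006(j8) + 7984 = 7920 + j8048
|N| = √(8479680² + 113920²) ≈ 8.4804e+06, ∠N ≈ 0.77°
|D| = √(7920² + 8048²) ≈ 11291, ∠D ≈ 45.46°
∠L = 0.77° − 45.46° = -44.69°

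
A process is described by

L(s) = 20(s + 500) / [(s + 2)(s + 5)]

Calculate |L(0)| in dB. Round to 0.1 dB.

60.0 dB

L(0) = 20·500 / (2·5) = 1000
20 log₁₀(1000) ≈ 60.00 dB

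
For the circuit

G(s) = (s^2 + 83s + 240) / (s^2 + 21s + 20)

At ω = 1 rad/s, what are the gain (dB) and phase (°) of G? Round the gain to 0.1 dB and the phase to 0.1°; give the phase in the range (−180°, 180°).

Substitute s = j1:
Numerator: (j1)^2 + 83(j1) + 240 = 239 + j83
Denominator: (j1)^2 + 21(j1) + 20 = 19 + j21
|N| = √(239² + 83²) ≈ 253, ∠N ≈ 19.15°
|D| = √(19² + 21²) ≈ 28.32, ∠D ≈ 47.86°
|G| = 253 / 28.32 ≈ 8.9336
Gain = 20 log₁₀(8.9336) ≈ 19.02 dB
∠G = 19.15° − 47.86° = -28.71°

19.0 dB, -28.7°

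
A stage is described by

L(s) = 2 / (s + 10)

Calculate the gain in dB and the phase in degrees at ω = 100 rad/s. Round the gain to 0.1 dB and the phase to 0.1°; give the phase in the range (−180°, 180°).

Substitute s = j100:
Numerator: 2 = 2 + j0
Denominator: (j100) + 10 = 10 + j100
|N| = √(2² + 0²) ≈ 2, ∠N ≈ 0.00°
|D| = √(10² + 100²) ≈ 100.5, ∠D ≈ 84.29°
|L| = 2 / 100.5 ≈ 0.0199
Gain = 20 log₁₀(0.0199) ≈ -34.02 dB
∠L = 0.00° − 84.29° = -84.29°

-34.0 dB, -84.3°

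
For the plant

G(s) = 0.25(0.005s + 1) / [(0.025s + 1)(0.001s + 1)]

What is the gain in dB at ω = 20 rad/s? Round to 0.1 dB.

-13.0 dB

At ω = 20 rad/s:
zero (1 + j20·0.005) = 1 + j0.1 → |·| ≈ 1.005, ∠ ≈ 5.71°
pole (1 + j20·0.025) = 1 + j0.5 → |·| ≈ 1.118, ∠ ≈ 26.57°
pole (1 + j20·0.001) = 1 + j0.02 → |·| ≈ 1.0002, ∠ ≈ 1.15°
|G| = 0.25 · 1.005 / (1.118 · 1.0002) ≈ 0.22469
Gain = 20 log₁₀(0.22469) ≈ -12.97 dB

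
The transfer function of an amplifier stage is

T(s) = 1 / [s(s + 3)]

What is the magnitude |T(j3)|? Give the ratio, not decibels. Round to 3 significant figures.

At s = jω = j3:
pole (s+3): 3 + j3 → |·| = √(3²+3²) = √18 ≈ 4.2426, ∠ = arctan(3/3) ≈ 45.00°
pole at origin: |s| = 3, ∠ = 90.00° (in denominator)
|T| = 1 / 12.728 ≈ 0.078567

0.0786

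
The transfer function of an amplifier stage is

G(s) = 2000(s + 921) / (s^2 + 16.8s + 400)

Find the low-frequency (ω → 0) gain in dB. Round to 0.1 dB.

73.3 dB

G(0) = 2000·921 / 400 = 4605
20 log₁₀(4605) ≈ 73.26 dB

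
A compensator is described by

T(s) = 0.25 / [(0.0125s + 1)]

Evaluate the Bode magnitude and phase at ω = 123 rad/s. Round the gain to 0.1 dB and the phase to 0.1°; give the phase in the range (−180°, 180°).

-17.3 dB, -57.0°

At ω = 123 rad/s:
pole (1 + j123·0.0125) = 1 + j1.5375 → |·| ≈ 1.8341, ∠ ≈ 56.96°
|T| = 0.25 · 1 / (1.8341) ≈ 0.13631
Gain = 20 log₁₀(0.13631) ≈ -17.31 dB
∠T = (0°) − (56.96°) = -56.96°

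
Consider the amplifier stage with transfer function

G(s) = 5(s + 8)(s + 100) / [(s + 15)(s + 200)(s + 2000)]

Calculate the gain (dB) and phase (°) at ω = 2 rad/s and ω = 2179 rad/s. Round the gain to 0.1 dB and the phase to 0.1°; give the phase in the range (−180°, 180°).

ω = 2: -63.3 dB, 7.0°; ω = 2179: -55.5 dB, -44.7°

At s = jω = j2:
zero (s+8): 8 + j2 → |·| = √(8²+2²) = √68 ≈ 8.2462, ∠ = arctan(2/8) ≈ 14.04°
zero (s+100): 100 + j2 → |·| = √(100²+2²) = √10004 ≈ 100.02, ∠ = arctan(2/100) ≈ 1.15°
pole (s+15): 15 + j2 → |·| = √(15²+2²) = √229 ≈ 15.133, ∠ = arctan(2/15) ≈ 7.59°
pole (s+200): 200 + j2 → |·| = √(200²+2²) = √40004 ≈ 200.01, ∠ = arctan(2/200) ≈ 0.57°
pole (s+2000): 2000 + j2 → |·| = √(2000²+2²) = √4000004 ≈ 2000, ∠ = arctan(2/2000) ≈ 0.06°
|G| = 5 · 824.78 / 6.0535e+06 ≈ 0.00068124
Gain = 20 log₁₀(0.00068124) ≈ -63.33 dB
∠G = 15.19° − 8.22° = 6.97°

At s = jω = j2179:
zero (s+8): 8 + j2179 → |·| = √(8²+2179²) = √4748105 ≈ 2179, ∠ = arctan(2179/8) ≈ 89.79°
zero (s+100): 100 + j2179 → |·| = √(100²+2179²) = √4758041 ≈ 2181.3, ∠ = arctan(2179/100) ≈ 87.37°
pole (s+15): 15 + j2179 → |·| = √(15²+2179²) = √4748266 ≈ 2179.1, ∠ = arctan(2179/15) ≈ 89.61°
pole (s+200): 200 + j2179 → |·| = √(200²+2179²) = √4788041 ≈ 2188.2, ∠ = arctan(2179/200) ≈ 84.76°
pole (s+2000): 2000 + j2179 → |·| = √(2000²+2179²) = √8748041 ≈ 2957.7, ∠ = arctan(2179/2000) ≈ 47.45°
|G| = 5 · 4.7531e+06 / 1.4103e+10 ≈ 0.0016851
Gain = 20 log₁₀(0.0016851) ≈ -55.47 dB
∠G = 177.16° − 221.82° = -44.66°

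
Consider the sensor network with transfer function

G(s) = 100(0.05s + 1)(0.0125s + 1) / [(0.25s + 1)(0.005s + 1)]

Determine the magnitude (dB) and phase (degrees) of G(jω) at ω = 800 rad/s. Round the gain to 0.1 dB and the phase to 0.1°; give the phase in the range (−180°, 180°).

At ω = 800 rad/s:
zero (1 + j800·0.05) = 1 + j40 → |·| ≈ 40.012, ∠ ≈ 88.57°
zero (1 + j800·0.0125) = 1 + j10 → |·| ≈ 10.05, ∠ ≈ 84.29°
pole (1 + j800·0.25) = 1 + j200 → |·| ≈ 200, ∠ ≈ 89.71°
pole (1 + j800·0.005) = 1 + j4 → |·| ≈ 4.1231, ∠ ≈ 75.96°
|G| = 100 · 40.012 · 10.05 / (200 · 4.1231) ≈ 48.764
Gain = 20 log₁₀(48.764) ≈ 33.76 dB
∠G = (88.57° + 84.29°) − (89.71° + 75.96°) = 7.19°

33.8 dB, 7.2°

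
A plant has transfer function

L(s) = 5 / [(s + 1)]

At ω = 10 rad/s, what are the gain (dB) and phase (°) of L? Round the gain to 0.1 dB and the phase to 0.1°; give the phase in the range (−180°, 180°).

-6.1 dB, -84.3°

At ω = 10 rad/s:
pole (1 + j10·1) = 1 + j10 → |·| ≈ 10.05, ∠ ≈ 84.29°
|L| = 5 · 1 / (10.05) ≈ 0.49751
Gain = 20 log₁₀(0.49751) ≈ -6.06 dB
∠L = (0°) − (84.29°) = -84.29°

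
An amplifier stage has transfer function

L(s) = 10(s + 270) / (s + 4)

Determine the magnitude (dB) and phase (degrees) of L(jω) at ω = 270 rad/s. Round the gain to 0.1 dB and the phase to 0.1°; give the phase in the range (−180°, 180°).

At s = jω = j270:
zero (s+270): 270 + j270 → |·| = √(270²+270²) = √145800 ≈ 381.84, ∠ = arctan(270/270) ≈ 45.00°
pole (s+4): 4 + j270 → |·| = √(4²+270²) = √72916 ≈ 270.03, ∠ = arctan(270/4) ≈ 89.15°
|L| = 10 · 381.84 / 270.03 ≈ 14.141
Gain = 20 log₁₀(14.141) ≈ 23.01 dB
∠L = 45.00° − 89.15° = -44.15°

23.0 dB, -44.2°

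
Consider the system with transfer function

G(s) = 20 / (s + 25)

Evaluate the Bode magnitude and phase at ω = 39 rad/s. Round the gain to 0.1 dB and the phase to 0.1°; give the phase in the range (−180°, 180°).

-7.3 dB, -57.3°

At s = jω = j39:
pole (s+25): 25 + j39 → |·| = √(25²+39²) = √2146 ≈ 46.325, ∠ = arctan(39/25) ≈ 57.34°
|G| = 20 / 46.325 ≈ 0.43173
Gain = 20 log₁₀(0.43173) ≈ -7.30 dB
∠G = 0.00° − 57.34° = -57.34°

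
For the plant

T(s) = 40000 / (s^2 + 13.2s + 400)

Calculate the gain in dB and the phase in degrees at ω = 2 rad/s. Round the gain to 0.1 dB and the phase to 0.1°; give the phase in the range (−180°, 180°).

At s = jω = j2:
quadratic: (j2)² + 13.2·j2 + 400 = 396 + j26.4 → |·| ≈ 396.88, ∠ ≈ 3.81°
|T| = 40000 / 396.88 ≈ 100.79
Gain = 20 log₁₀(100.79) ≈ 40.07 dB
∠T = 0.00° − 3.81° = -3.81°

40.1 dB, -3.8°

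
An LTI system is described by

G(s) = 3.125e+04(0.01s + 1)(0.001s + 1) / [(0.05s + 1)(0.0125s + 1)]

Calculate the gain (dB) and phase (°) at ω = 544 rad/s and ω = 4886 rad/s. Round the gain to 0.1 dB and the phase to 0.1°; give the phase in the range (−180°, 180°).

At ω = 544 rad/s:
zero (1 + j544·0.01) = 1 + j5.44 → |·| ≈ 5.5311, ∠ ≈ 79.58°
zero (1 + j544·0.001) = 1 + j0.544 → |·| ≈ 1.1384, ∠ ≈ 28.55°
pole (1 + j544·0.05) = 1 + j27.2 → |·| ≈ 27.218, ∠ ≈ 87.89°
pole (1 + j544·0.0125) = 1 + j6.8 → |·| ≈ 6.8731, ∠ ≈ 81.63°
|G| = 3.125e+04 · 5.5311 · 1.1384 / (27.218 · 6.8731) ≈ 1051.8
Gain = 20 log₁₀(1051.8) ≈ 60.44 dB
∠G = (79.58° + 28.55°) − (87.89° + 81.63°) = -61.39°

At ω = 4886 rad/s:
zero (1 + j4886·0.01) = 1 + j48.86 → |·| ≈ 48.87, ∠ ≈ 88.83°
zero (1 + j4886·0.001) = 1 + j4.886 → |·| ≈ 4.9873, ∠ ≈ 78.43°
pole (1 + j4886·0.05) = 1 + j244.3 → |·| ≈ 244.3, ∠ ≈ 89.77°
pole (1 + j4886·0.0125) = 1 + j61.075 → |·| ≈ 61.083, ∠ ≈ 89.06°
|G| = 3.125e+04 · 48.87 · 4.9873 / (244.3 · 61.083) ≈ 510.4
Gain = 20 log₁₀(510.4) ≈ 54.16 dB
∠G = (88.83° + 78.43°) − (89.77° + 89.06°) = -11.57°

ω = 544: 60.4 dB, -61.4°; ω = 4886: 54.2 dB, -11.6°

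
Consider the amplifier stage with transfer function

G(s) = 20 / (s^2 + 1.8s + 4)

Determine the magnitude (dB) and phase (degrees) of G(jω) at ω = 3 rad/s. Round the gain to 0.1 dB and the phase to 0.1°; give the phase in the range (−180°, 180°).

8.7 dB, -132.8°

At s = jω = j3:
quadratic: (j3)² + 1.8·j3 + 4 = -5 + j5.4 → |·| ≈ 7.3593, ∠ ≈ 132.80°
|G| = 20 / 7.3593 ≈ 2.7176
Gain = 20 log₁₀(2.7176) ≈ 8.68 dB
∠G = 0.00° − 132.80° = -132.80°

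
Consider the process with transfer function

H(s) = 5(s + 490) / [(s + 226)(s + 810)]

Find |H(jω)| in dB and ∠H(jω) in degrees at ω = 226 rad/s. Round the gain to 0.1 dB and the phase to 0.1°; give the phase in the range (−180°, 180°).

-40.0 dB, -35.8°

At s = jω = j226:
zero (s+490): 490 + j226 → |·| = √(490²+226²) = √291176 ≈ 539.61, ∠ = arctan(226/490) ≈ 24.76°
pole (s+226): 226 + j226 → |·| = √(226²+226²) = √102152 ≈ 319.61, ∠ = arctan(226/226) ≈ 45.00°
pole (s+810): 810 + j226 → |·| = √(810²+226²) = √707176 ≈ 840.94, ∠ = arctan(226/810) ≈ 15.59°
|H| = 5 · 539.61 / 2.6877e+05 ≈ 0.010039
Gain = 20 log₁₀(0.010039) ≈ -39.97 dB
∠H = 24.76° − 60.59° = -35.83°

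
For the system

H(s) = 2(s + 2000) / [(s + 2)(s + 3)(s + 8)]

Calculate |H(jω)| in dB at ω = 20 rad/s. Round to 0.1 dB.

-6.8 dB

At s = jω = j20:
zero (s+2000): 2000 + j20 → |·| = √(2000²+20²) = √4000400 ≈ 2000.1, ∠ = arctan(20/2000) ≈ 0.57°
pole (s+2): 2 + j20 → |·| = √(2²+20²) = √404 ≈ 20.1, ∠ = arctan(20/2) ≈ 84.29°
pole (s+3): 3 + j20 → |·| = √(3²+20²) = √409 ≈ 20.224, ∠ = arctan(20/3) ≈ 81.47°
pole (s+8): 8 + j20 → |·| = √(8²+20²) = √464 ≈ 21.541, ∠ = arctan(20/8) ≈ 68.20°
|H| = 2 · 2000.1 / 8756.5 ≈ 0.45683
Gain = 20 log₁₀(0.45683) ≈ -6.80 dB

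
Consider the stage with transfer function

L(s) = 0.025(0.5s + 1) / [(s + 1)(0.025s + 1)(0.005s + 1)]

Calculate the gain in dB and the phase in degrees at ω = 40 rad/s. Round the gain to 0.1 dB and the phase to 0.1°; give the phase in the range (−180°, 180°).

-41.2 dB, -57.7°

At ω = 40 rad/s:
zero (1 + j40·0.5) = 1 + j20 → |·| ≈ 20.025, ∠ ≈ 87.14°
pole (1 + j40·1) = 1 + j40 → |·| ≈ 40.012, ∠ ≈ 88.57°
pole (1 + j40·0.025) = 1 + j1 → |·| ≈ 1.4142, ∠ ≈ 45.00°
pole (1 + j40·0.005) = 1 + j0.2 → |·| ≈ 1.0198, ∠ ≈ 11.31°
|L| = 0.025 · 20.025 / (40.012 · 1.4142 · 1.0198) ≈ 0.0086755
Gain = 20 log₁₀(0.0086755) ≈ -41.23 dB
∠L = (87.14°) − (88.57° + 45.00° + 11.31°) = -57.74°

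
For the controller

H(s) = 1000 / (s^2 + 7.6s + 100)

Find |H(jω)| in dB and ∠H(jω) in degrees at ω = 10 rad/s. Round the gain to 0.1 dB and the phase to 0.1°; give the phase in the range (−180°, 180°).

22.4 dB, -90.0°

At s = jω = j10:
quadratic: (j10)² + 7.6·j10 + 100 = 0 + j76 → |·| ≈ 76, ∠ ≈ 90.00°
|H| = 1000 / 76 ≈ 13.158
Gain = 20 log₁₀(13.158) ≈ 22.38 dB
∠H = 0.00° − 90.00° = -90.00°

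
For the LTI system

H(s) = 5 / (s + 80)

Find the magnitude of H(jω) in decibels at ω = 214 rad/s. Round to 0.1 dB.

-33.2 dB

Substitute s = j214:
Numerator: 5 = 5 + j0
Denominator: (j214) + 80 = 80 + j214
|N| = √(5² + 0²) ≈ 5, ∠N ≈ 0.00°
|D| = √(80² + 214²) ≈ 228.46, ∠D ≈ 69.50°
|H| = 5 / 228.46 ≈ 0.021886
Gain = 20 log₁₀(0.021886) ≈ -33.20 dB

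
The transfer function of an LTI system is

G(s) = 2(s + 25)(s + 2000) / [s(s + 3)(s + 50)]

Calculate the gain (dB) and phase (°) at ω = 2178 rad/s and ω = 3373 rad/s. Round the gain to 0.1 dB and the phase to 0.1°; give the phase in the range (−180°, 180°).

At s = jω = j2178:
zero (s+25): 25 + j2178 → |·| = √(25²+2178²) = √4744309 ≈ 2178.1, ∠ = arctan(2178/25) ≈ 89.34°
zero (s+2000): 2000 + j2178 → |·| = √(2000²+2178²) = √8743684 ≈ 2957, ∠ = arctan(2178/2000) ≈ 47.44°
pole (s+3): 3 + j2178 → |·| = √(3²+2178²) = √4743693 ≈ 2178, ∠ = arctan(2178/3) ≈ 89.92°
pole (s+50): 50 + j2178 → |·| = √(50²+2178²) = √4746184 ≈ 2178.6, ∠ = arctan(2178/50) ≈ 88.68°
pole at origin: |s| = 2178, ∠ = 90.00° (in denominator)
|G| = 2 · 6.4406e+06 / 1.0335e+10 ≈ 0.0012464
Gain = 20 log₁₀(0.0012464) ≈ -58.09 dB
∠G = 136.78° − 268.60° = -131.82°

At s = jω = j3373:
zero (s+25): 25 + j3373 → |·| = √(25²+3373²) = √11377754 ≈ 3373.1, ∠ = arctan(3373/25) ≈ 89.58°
zero (s+2000): 2000 + j3373 → |·| = √(2000²+3373²) = √15377129 ≈ 3921.4, ∠ = arctan(3373/2000) ≈ 59.33°
pole (s+3): 3 + j3373 → |·| = √(3²+3373²) = √11377138 ≈ 3373, ∠ = arctan(3373/3) ≈ 89.95°
pole (s+50): 50 + j3373 → |·| = √(50²+3373²) = √11379629 ≈ 3373.4, ∠ = arctan(3373/50) ≈ 89.15°
pole at origin: |s| = 3373, ∠ = 90.00° (in denominator)
|G| = 2 · 1.3227e+07 / 3.838e+10 ≈ 0.00068927
Gain = 20 log₁₀(0.00068927) ≈ -63.23 dB
∠G = 148.91° − 269.10° = -120.19°

ω = 2178: -58.1 dB, -131.8°; ω = 3373: -63.2 dB, -120.2°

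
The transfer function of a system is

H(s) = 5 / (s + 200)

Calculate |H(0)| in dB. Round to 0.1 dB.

H(0) = 5 / (200) = 0.025
20 log₁₀(0.025) ≈ -32.04 dB

-32.0 dB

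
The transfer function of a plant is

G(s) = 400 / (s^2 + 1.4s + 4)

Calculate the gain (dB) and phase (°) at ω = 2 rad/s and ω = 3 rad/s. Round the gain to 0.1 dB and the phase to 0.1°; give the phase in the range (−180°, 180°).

At s = jω = j2:
quadratic: (j2)² + 1.4·j2 + 4 = 0 + j2.8 → |·| ≈ 2.8, ∠ ≈ 90.00°
|G| = 400 / 2.8 ≈ 142.86
Gain = 20 log₁₀(142.86) ≈ 43.10 dB
∠G = 0.00° − 90.00° = -90.00°

At s = jω = j3:
quadratic: (j3)² + 1.4·j3 + 4 = -5 + j4.2 → |·| ≈ 6.5299, ∠ ≈ 139.97°
|G| = 400 / 6.5299 ≈ 61.257
Gain = 20 log₁₀(61.257) ≈ 35.74 dB
∠G = 0.00° − 139.97° = -139.97°

ω = 2: 43.1 dB, -90.0°; ω = 3: 35.7 dB, -140.0°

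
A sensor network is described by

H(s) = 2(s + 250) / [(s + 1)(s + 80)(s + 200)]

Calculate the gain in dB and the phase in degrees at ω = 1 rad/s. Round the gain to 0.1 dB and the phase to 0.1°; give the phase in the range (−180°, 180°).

-33.1 dB, -45.8°

At s = jω = j1:
zero (s+250): 250 + j1 → |·| = √(250²+1²) = √62501 ≈ 250, ∠ = arctan(1/250) ≈ 0.23°
pole (s+1): 1 + j1 → |·| = √(1²+1²) = √2 ≈ 1.4142, ∠ = arctan(1/1) ≈ 45.00°
pole (s+80): 80 + j1 → |·| = √(80²+1²) = √6401 ≈ 80.006, ∠ = arctan(1/80) ≈ 0.72°
pole (s+200): 200 + j1 → |·| = √(200²+1²) = √40001 ≈ 200, ∠ = arctan(1/200) ≈ 0.29°
|H| = 2 · 250 / 22629 ≈ 0.022096
Gain = 20 log₁₀(0.022096) ≈ -33.11 dB
∠H = 0.23° − 46.01° = -45.78°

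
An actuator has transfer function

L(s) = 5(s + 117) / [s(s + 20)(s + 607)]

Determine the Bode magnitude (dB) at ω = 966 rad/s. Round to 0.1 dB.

At s = jω = j966:
zero (s+117): 117 + j966 → |·| = √(117²+966²) = √946845 ≈ 973.06, ∠ = arctan(966/117) ≈ 83.09°
pole (s+20): 20 + j966 → |·| = √(20²+966²) = √933556 ≈ 966.21, ∠ = arctan(966/20) ≈ 88.81°
pole (s+607): 607 + j966 → |·| = √(607²+966²) = √1301605 ≈ 1140.9, ∠ = arctan(966/607) ≈ 57.86°
pole at origin: |s| = 966, ∠ = 90.00° (in denominator)
|L| = 5 · 973.06 / 1.0649e+09 ≈ 4.5688e-06
Gain = 20 log₁₀(4.5688e-06) ≈ -106.80 dB

-106.8 dB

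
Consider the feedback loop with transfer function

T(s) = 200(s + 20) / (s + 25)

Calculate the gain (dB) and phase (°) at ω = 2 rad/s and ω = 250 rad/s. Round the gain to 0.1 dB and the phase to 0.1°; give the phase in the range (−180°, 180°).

ω = 2: 44.1 dB, 1.1°; ω = 250: 46.0 dB, 1.1°

At s = jω = j2:
zero (s+20): 20 + j2 → |·| = √(20²+2²) = √404 ≈ 20.1, ∠ = arctan(2/20) ≈ 5.71°
pole (s+25): 25 + j2 → |·| = √(25²+2²) = √629 ≈ 25.08, ∠ = arctan(2/25) ≈ 4.57°
|T| = 200 · 20.1 / 25.08 ≈ 160.29
Gain = 20 log₁₀(160.29) ≈ 44.10 dB
∠T = 5.71° − 4.57° = 1.14°

At s = jω = j250:
zero (s+20): 20 + j250 → |·| = √(20²+250²) = √62900 ≈ 250.8, ∠ = arctan(250/20) ≈ 85.43°
pole (s+25): 25 + j250 → |·| = √(25²+250²) = √63125 ≈ 251.25, ∠ = arctan(250/25) ≈ 84.29°
|T| = 200 · 250.8 / 251.25 ≈ 199.64
Gain = 20 log₁₀(199.64) ≈ 46.00 dB
∠T = 85.43° − 84.29° = 1.14°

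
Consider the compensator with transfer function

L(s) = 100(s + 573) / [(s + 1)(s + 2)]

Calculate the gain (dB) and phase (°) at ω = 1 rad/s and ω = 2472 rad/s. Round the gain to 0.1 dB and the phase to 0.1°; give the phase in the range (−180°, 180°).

ω = 1: 85.2 dB, -71.5°; ω = 2472: -27.6 dB, -103.0°

At s = jω = j1:
zero (s+573): 573 + j1 → |·| = √(573²+1²) = √328330 ≈ 573, ∠ = arctan(1/573) ≈ 0.10°
pole (s+1): 1 + j1 → |·| = √(1²+1²) = √2 ≈ 1.4142, ∠ = arctan(1/1) ≈ 45.00°
pole (s+2): 2 + j1 → |·| = √(2²+1²) = √5 ≈ 2.2361, ∠ = arctan(1/2) ≈ 26.57°
|L| = 100 · 573 / 3.1623 ≈ 18120
Gain = 20 log₁₀(18120) ≈ 85.16 dB
∠L = 0.10° − 71.57° = -71.47°

At s = jω = j2472:
zero (s+573): 573 + j2472 → |·| = √(573²+2472²) = √6439113 ≈ 2537.5, ∠ = arctan(2472/573) ≈ 76.95°
pole (s+1): 1 + j2472 → |·| = √(1²+2472²) = √6110785 ≈ 2472, ∠ = arctan(2472/1) ≈ 89.98°
pole (s+2): 2 + j2472 → |·| = √(2²+2472²) = √6110788 ≈ 2472, ∠ = arctan(2472/2) ≈ 89.95°
|L| = 100 · 2537.5 / 6.1108e+06 ≈ 0.041525
Gain = 20 log₁₀(0.041525) ≈ -27.63 dB
∠L = 76.95° − 179.93° = -102.98°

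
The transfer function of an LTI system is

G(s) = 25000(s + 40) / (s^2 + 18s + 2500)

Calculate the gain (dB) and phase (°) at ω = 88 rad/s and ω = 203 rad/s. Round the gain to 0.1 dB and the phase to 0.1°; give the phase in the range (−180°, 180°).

ω = 88: 52.9 dB, -97.6°; ω = 203: 42.5 dB, -95.8°

At s = jω = j88:
zero (s+40): 40 + j88 → |·| = √(40²+88²) = √9344 ≈ 96.664, ∠ = arctan(88/40) ≈ 65.56°
quadratic: (j88)² + 18·j88 + 2500 = -5244 + j1584 → |·| ≈ 5478, ∠ ≈ 163.19°
|G| = 25000 · 96.664 / 5478 ≈ 441.15
Gain = 20 log₁₀(441.15) ≈ 52.89 dB
∠G = 65.56° − 163.19° = -97.63°

At s = jω = j203:
zero (s+40): 40 + j203 → |·| = √(40²+203²) = √42809 ≈ 206.9, ∠ = arctan(203/40) ≈ 78.85°
quadratic: (j203)² + 18·j203 + 2500 = -38709 + j3654 → |·| ≈ 38881, ∠ ≈ 174.61°
|G| = 25000 · 206.9 / 38881 ≈ 133.03
Gain = 20 log₁₀(133.03) ≈ 42.48 dB
∠G = 78.85° − 174.61° = -95.76°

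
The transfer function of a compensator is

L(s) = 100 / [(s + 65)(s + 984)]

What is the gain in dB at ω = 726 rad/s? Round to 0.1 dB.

At s = jω = j726:
pole (s+65): 65 + j726 → |·| = √(65²+726²) = √531301 ≈ 728.9, ∠ = arctan(726/65) ≈ 84.88°
pole (s+984): 984 + j726 → |·| = √(984²+726²) = √1495332 ≈ 1222.8, ∠ = arctan(726/984) ≈ 36.42°
|L| = 100 / 8.913e+05 ≈ 0.0001122
Gain = 20 log₁₀(0.0001122) ≈ -79.00 dB

-79.0 dB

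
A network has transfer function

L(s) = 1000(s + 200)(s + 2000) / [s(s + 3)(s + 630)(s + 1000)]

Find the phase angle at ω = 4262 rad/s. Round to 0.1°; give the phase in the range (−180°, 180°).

173.8°

At s = jω = j4262:
zero (s+200): 200 + j4262 → |·| = √(200²+4262²) = √18204644 ≈ 4266.7, ∠ = arctan(4262/200) ≈ 87.31°
zero (s+2000): 2000 + j4262 → |·| = √(2000²+4262²) = √22164644 ≈ 4707.9, ∠ = arctan(4262/2000) ≈ 64.86°
pole (s+3): 3 + j4262 → |·| = √(3²+4262²) = √18164653 ≈ 4262, ∠ = arctan(4262/3) ≈ 89.96°
pole (s+630): 630 + j4262 → |·| = √(630²+4262²) = √18561544 ≈ 4308.3, ∠ = arctan(4262/630) ≈ 81.59°
pole (s+1000): 1000 + j4262 → |·| = √(1000²+4262²) = √19164644 ≈ 4377.7, ∠ = arctan(4262/1000) ≈ 76.80°
pole at origin: |s| = 4262, ∠ = 90.00° (in denominator)
∠L = 152.17° − 338.35° = -186.18° ≡ 173.82° (principal value)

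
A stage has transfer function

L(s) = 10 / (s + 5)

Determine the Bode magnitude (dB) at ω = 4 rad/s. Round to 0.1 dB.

3.9 dB

At s = jω = j4:
pole (s+5): 5 + j4 → |·| = √(5²+4²) = √41 ≈ 6.4031, ∠ = arctan(4/5) ≈ 38.66°
|L| = 10 / 6.4031 ≈ 1.5617
Gain = 20 log₁₀(1.5617) ≈ 3.87 dB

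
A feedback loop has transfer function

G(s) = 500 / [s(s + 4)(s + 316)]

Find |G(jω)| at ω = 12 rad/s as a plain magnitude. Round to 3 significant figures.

At s = jω = j12:
pole (s+4): 4 + j12 → |·| = √(4²+12²) = √160 ≈ 12.649, ∠ = arctan(12/4) ≈ 71.57°
pole (s+316): 316 + j12 → |·| = √(316²+12²) = √100000 ≈ 316.23, ∠ = arctan(12/316) ≈ 2.17°
pole at origin: |s| = 12, ∠ = 90.00° (in denominator)
|G| = 500 / 48000 ≈ 0.010417

0.0104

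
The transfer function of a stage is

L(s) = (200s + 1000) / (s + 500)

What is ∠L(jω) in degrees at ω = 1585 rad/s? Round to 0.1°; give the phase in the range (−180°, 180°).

Substitute s = j1585:
Numerator: 200(j1585) + 1000 = 1000 + j317000
Denominator: (j1585) + 500 = 500 + j1585
|N| = √(1000² + 317000²) ≈ 3.17e+05, ∠N ≈ 89.82°
|D| = √(500² + 1585²) ≈ 1662, ∠D ≈ 72.49°
∠L = 89.82° − 72.49° = 17.33°

17.3°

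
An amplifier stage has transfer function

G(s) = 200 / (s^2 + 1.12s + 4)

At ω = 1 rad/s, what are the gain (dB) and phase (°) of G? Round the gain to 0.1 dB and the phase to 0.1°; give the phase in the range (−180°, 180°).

At s = jω = j1:
quadratic: (j1)² + 1.12·j1 + 4 = 3 + j1.12 → |·| ≈ 3.2022, ∠ ≈ 20.47°
|G| = 200 / 3.2022 ≈ 62.457
Gain = 20 log₁₀(62.457) ≈ 35.91 dB
∠G = 0.00° − 20.47° = -20.47°

35.9 dB, -20.5°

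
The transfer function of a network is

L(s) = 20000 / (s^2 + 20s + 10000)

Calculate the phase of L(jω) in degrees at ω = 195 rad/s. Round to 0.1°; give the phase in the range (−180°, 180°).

-172.1°

At s = jω = j195:
quadratic: (j195)² + 20·j195 + 10000 = -28025 + j3900 → |·| ≈ 28295, ∠ ≈ 172.08°
∠L = 0.00° − 172.08° = -172.08°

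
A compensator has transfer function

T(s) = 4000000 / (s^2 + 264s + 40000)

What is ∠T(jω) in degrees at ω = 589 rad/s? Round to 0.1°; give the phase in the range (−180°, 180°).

-153.1°

At s = jω = j589:
quadratic: (j589)² + 264·j589 + 40000 = -306921 + j155496 → |·| ≈ 3.4406e+05, ∠ ≈ 153.13°
∠T = 0.00° − 153.13° = -153.13°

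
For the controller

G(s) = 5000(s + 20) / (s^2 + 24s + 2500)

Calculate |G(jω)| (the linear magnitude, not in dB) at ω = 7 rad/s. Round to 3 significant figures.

At s = jω = j7:
zero (s+20): 20 + j7 → |·| = √(20²+7²) = √449 ≈ 21.19, ∠ = arctan(7/20) ≈ 19.29°
quadratic: (j7)² + 24·j7 + 2500 = 2451 + j168 → |·| ≈ 2456.8, ∠ ≈ 3.92°
|G| = 5000 · 21.19 / 2456.8 ≈ 43.125

43.1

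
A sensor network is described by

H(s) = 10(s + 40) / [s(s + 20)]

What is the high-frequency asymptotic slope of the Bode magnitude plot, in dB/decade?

-20 dB/decade

Each pole contributes −20 dB/decade at high frequency; each zero contributes +20 dB/decade.
Net: 1 zero(s) − 2 pole(s) → -20 dB/decade.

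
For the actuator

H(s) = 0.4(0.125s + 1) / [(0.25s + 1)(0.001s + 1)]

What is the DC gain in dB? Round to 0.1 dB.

H(0) = 0.4 · 1 / 1 = 0.4
20 log₁₀(0.4) ≈ -7.96 dB

-8.0 dB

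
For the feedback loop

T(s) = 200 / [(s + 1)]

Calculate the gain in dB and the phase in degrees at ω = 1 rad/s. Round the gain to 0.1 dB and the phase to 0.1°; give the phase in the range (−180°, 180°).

43.0 dB, -45.0°

At ω = 1 rad/s:
pole (1 + j1·1) = 1 + j1 → |·| ≈ 1.4142, ∠ ≈ 45.00°
|T| = 200 · 1 / (1.4142) ≈ 141.42
Gain = 20 log₁₀(141.42) ≈ 43.01 dB
∠T = (0°) − (45.00°) = -45.00°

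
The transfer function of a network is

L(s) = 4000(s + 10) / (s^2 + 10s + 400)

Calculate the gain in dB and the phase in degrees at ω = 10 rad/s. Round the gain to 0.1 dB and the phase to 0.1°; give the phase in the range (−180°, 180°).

45.1 dB, 26.6°

At s = jω = j10:
zero (s+10): 10 + j10 → |·| = √(10²+10²) = √200 ≈ 14.142, ∠ = arctan(10/10) ≈ 45.00°
quadratic: (j10)² + 10·j10 + 400 = 300 + j100 → |·| ≈ 316.23, ∠ ≈ 18.43°
|L| = 4000 · 14.142 / 316.23 ≈ 178.88
Gain = 20 log₁₀(178.88) ≈ 45.05 dB
∠L = 45.00° − 18.43° = 26.57°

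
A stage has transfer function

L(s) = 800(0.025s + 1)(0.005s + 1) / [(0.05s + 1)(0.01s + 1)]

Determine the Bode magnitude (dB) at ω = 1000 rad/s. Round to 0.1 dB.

At ω = 1000 rad/s:
zero (1 + j1000·0.025) = 1 + j25 → |·| ≈ 25.02, ∠ ≈ 87.71°
zero (1 + j1000·0.005) = 1 + j5 → |·| ≈ 5.099, ∠ ≈ 78.69°
pole (1 + j1000·0.05) = 1 + j50 → |·| ≈ 50.01, ∠ ≈ 88.85°
pole (1 + j1000·0.01) = 1 + j10 → |·| ≈ 10.05, ∠ ≈ 84.29°
|L| = 800 · 25.02 · 5.099 / (50.01 · 10.05) ≈ 203.07
Gain = 20 log₁₀(203.07) ≈ 46.15 dB

46.2 dB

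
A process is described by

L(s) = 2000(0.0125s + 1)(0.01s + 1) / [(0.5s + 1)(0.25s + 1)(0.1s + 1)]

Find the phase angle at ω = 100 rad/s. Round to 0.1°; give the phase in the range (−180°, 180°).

-164.5°

At ω = 100 rad/s:
zero (1 + j100·0.0125) = 1 + j1.25 → |·| ≈ 1.6008, ∠ ≈ 51.34°
zero (1 + j100·0.01) = 1 + j1 → |·| ≈ 1.4142, ∠ ≈ 45.00°
pole (1 + j100·0.5) = 1 + j50 → |·| ≈ 50.01, ∠ ≈ 88.85°
pole (1 + j100·0.25) = 1 + j25 → |·| ≈ 25.02, ∠ ≈ 87.71°
pole (1 + j100·0.1) = 1 + j10 → |·| ≈ 10.05, ∠ ≈ 84.29°
∠L = (51.34° + 45.00°) − (88.85° + 87.71° + 84.29°) = -164.51°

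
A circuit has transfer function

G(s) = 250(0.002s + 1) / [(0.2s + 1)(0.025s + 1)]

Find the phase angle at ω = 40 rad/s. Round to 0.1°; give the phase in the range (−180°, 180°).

-123.3°

At ω = 40 rad/s:
zero (1 + j40·0.002) = 1 + j0.08 → |·| ≈ 1.0032, ∠ ≈ 4.57°
pole (1 + j40·0.2) = 1 + j8 → |·| ≈ 8.0623, ∠ ≈ 82.87°
pole (1 + j40·0.025) = 1 + j1 → |·| ≈ 1.4142, ∠ ≈ 45.00°
∠G = (4.57°) − (82.87° + 45.00°) = -123.30°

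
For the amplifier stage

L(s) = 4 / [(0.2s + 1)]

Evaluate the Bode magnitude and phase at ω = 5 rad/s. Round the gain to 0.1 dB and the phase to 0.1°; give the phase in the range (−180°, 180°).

At ω = 5 rad/s:
pole (1 + j5·0.2) = 1 + j1 → |·| ≈ 1.4142, ∠ ≈ 45.00°
|L| = 4 · 1 / (1.4142) ≈ 2.8285
Gain = 20 log₁₀(2.8285) ≈ 9.03 dB
∠L = (0°) − (45.00°) = -45.00°

9.0 dB, -45.0°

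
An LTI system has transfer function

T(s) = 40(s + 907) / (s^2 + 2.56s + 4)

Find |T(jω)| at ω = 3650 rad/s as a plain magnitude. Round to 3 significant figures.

0.0113

At s = jω = j3650:
zero (s+907): 907 + j3650 → |·| = √(907²+3650²) = √14145149 ≈ 3761, ∠ = arctan(3650/907) ≈ 76.05°
quadratic: (j3650)² + 2.56·j3650 + 4 = -13322496 + j9344 → |·| ≈ 1.3322e+07, ∠ ≈ 179.96°
|T| = 40 · 3761 / 1.3322e+07 ≈ 0.011293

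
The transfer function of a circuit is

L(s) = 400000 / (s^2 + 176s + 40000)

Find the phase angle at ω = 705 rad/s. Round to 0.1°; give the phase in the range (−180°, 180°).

-164.8°

At s = jω = j705:
quadratic: (j705)² + 176·j705 + 40000 = -457025 + j124080 → |·| ≈ 4.7357e+05, ∠ ≈ 164.81°
∠L = 0.00° − 164.81° = -164.81°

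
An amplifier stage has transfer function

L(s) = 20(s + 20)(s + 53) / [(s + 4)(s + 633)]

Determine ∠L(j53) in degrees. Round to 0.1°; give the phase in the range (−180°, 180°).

At s = jω = j53:
zero (s+20): 20 + j53 → |·| = √(20²+53²) = √3209 ≈ 56.648, ∠ = arctan(53/20) ≈ 69.33°
zero (s+53): 53 + j53 → |·| = √(53²+53²) = √5618 ≈ 74.953, ∠ = arctan(53/53) ≈ 45.00°
pole (s+4): 4 + j53 → |·| = √(4²+53²) = √2825 ≈ 53.151, ∠ = arctan(53/4) ≈ 85.68°
pole (s+633): 633 + j53 → |·| = √(633²+53²) = √403498 ≈ 635.21, ∠ = arctan(53/633) ≈ 4.79°
∠L = 114.33° − 90.47° = 23.86°

23.9°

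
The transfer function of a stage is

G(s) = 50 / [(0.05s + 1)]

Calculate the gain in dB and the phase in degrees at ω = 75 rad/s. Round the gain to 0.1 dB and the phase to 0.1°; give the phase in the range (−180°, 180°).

22.2 dB, -75.1°

At ω = 75 rad/s:
pole (1 + j75·0.05) = 1 + j3.75 → |·| ≈ 3.881, ∠ ≈ 75.07°
|G| = 50 · 1 / (3.881) ≈ 12.883
Gain = 20 log₁₀(12.883) ≈ 22.20 dB
∠G = (0°) − (75.07°) = -75.07°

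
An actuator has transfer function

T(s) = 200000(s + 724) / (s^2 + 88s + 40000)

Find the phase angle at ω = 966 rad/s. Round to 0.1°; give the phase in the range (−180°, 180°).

-121.4°

At s = jω = j966:
zero (s+724): 724 + j966 → |·| = √(724²+966²) = √1457332 ≈ 1207.2, ∠ = arctan(966/724) ≈ 53.15°
quadratic: (j966)² + 88·j966 + 40000 = -893156 + j85008 → |·| ≈ 8.9719e+05, ∠ ≈ 174.56°
∠T = 53.15° − 174.56° = -121.41°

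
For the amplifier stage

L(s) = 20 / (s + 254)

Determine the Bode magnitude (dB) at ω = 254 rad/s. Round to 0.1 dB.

Substitute s = j254:
Numerator: 20 = 20 + j0
Denominator: (j254) + 254 = 254 + j254
|N| = √(20² + 0²) ≈ 20, ∠N ≈ 0.00°
|D| = √(254² + 254²) ≈ 359.21, ∠D ≈ 45.00°
|L| = 20 / 359.21 ≈ 0.055678
Gain = 20 log₁₀(0.055678) ≈ -25.09 dB

-25.1 dB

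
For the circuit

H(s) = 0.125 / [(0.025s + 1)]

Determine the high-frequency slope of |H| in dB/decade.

-20 dB/decade

Each pole contributes −20 dB/decade at high frequency; each zero contributes +20 dB/decade.
Net: 0 zero(s) − 1 pole(s) → -20 dB/decade.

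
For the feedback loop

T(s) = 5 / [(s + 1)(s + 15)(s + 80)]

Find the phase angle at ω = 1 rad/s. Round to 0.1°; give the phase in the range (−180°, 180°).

-49.5°

At s = jω = j1:
pole (s+1): 1 + j1 → |·| = √(1²+1²) = √2 ≈ 1.4142, ∠ = arctan(1/1) ≈ 45.00°
pole (s+15): 15 + j1 → |·| = √(15²+1²) = √226 ≈ 15.033, ∠ = arctan(1/15) ≈ 3.81°
pole (s+80): 80 + j1 → |·| = √(80²+1²) = √6401 ≈ 80.006, ∠ = arctan(1/80) ≈ 0.72°
∠T = 0.00° − 49.53° = -49.53°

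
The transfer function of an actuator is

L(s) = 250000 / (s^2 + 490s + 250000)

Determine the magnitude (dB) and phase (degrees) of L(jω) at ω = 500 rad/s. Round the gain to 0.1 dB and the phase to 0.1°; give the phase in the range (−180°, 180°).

At s = jω = j500:
quadratic: (j500)² + 490·j500 + 250000 = 0 + j245000 → |·| ≈ 2.45e+05, ∠ ≈ 90.00°
|L| = 250000 / 2.45e+05 ≈ 1.0204
Gain = 20 log₁₀(1.0204) ≈ 0.18 dB
∠L = 0.00° − 90.00° = -90.00°

0.2 dB, -90.0°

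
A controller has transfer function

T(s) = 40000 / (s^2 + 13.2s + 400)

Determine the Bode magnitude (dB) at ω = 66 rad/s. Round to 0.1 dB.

19.9 dB

At s = jω = j66:
quadratic: (j66)² + 13.2·j66 + 400 = -3956 + j871.2 → |·| ≈ 4050.8, ∠ ≈ 167.58°
|T| = 40000 / 4050.8 ≈ 9.8746
Gain = 20 log₁₀(9.8746) ≈ 19.89 dB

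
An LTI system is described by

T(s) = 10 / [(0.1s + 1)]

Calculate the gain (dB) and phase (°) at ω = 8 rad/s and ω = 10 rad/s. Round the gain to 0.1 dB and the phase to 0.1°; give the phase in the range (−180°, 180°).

ω = 8: 17.9 dB, -38.7°; ω = 10: 17.0 dB, -45.0°

At ω = 8 rad/s:
pole (1 + j8·0.1) = 1 + j0.8 → |·| ≈ 1.2806, ∠ ≈ 38.66°
|T| = 10 · 1 / (1.2806) ≈ 7.8088
Gain = 20 log₁₀(7.8088) ≈ 17.85 dB
∠T = (0°) − (38.66°) = -38.66°

At ω = 10 rad/s:
pole (1 + j10·0.1) = 1 + j1 → |·| ≈ 1.4142, ∠ ≈ 45.00°
|T| = 10 · 1 / (1.4142) ≈ 7.0711
Gain = 20 log₁₀(7.0711) ≈ 16.99 dB
∠T = (0°) − (45.00°) = -45.00°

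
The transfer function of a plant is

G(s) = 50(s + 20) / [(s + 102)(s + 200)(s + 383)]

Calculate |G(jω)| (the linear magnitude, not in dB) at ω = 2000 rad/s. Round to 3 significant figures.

1.22e-05

At s = jω = j2000:
zero (s+20): 20 + j2000 → |·| = √(20²+2000²) = √4000400 ≈ 2000.1, ∠ = arctan(2000/20) ≈ 89.43°
pole (s+102): 102 + j2000 → |·| = √(102²+2000²) = √4010404 ≈ 2002.6, ∠ = arctan(2000/102) ≈ 87.08°
pole (s+200): 200 + j2000 → |·| = √(200²+2000²) = √4040000 ≈ 2010, ∠ = arctan(2000/200) ≈ 84.29°
pole (s+383): 383 + j2000 → |·| = √(383²+2000²) = √4146689 ≈ 2036.3, ∠ = arctan(2000/383) ≈ 79.16°
|G| = 50 · 2000.1 / 8.1966e+09 ≈ 1.2201e-05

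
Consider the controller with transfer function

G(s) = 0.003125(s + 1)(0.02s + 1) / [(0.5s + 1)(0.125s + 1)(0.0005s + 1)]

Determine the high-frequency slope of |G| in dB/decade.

-20 dB/decade

Each pole contributes −20 dB/decade at high frequency; each zero contributes +20 dB/decade.
Net: 2 zero(s) − 3 pole(s) → -20 dB/decade.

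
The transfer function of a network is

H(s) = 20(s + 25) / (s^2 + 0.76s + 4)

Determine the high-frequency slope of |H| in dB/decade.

Each pole contributes −20 dB/decade at high frequency; each zero contributes +20 dB/decade.
Net: 1 zero(s) − 2 pole(s) → -20 dB/decade.

-20 dB/decade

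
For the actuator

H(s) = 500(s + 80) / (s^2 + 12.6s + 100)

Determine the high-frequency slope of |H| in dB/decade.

-20 dB/decade

Each pole contributes −20 dB/decade at high frequency; each zero contributes +20 dB/decade.
Net: 1 zero(s) − 2 pole(s) → -20 dB/decade.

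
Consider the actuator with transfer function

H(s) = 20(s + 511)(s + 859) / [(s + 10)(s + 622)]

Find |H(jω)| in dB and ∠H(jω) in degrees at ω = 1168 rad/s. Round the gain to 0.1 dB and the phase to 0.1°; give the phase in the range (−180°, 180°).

27.6 dB, -31.4°

At s = jω = j1168:
zero (s+511): 511 + j1168 → |·| = √(511²+1168²) = √1625345 ≈ 1274.9, ∠ = arctan(1168/511) ≈ 66.37°
zero (s+859): 859 + j1168 → |·| = √(859²+1168²) = √2102105 ≈ 1449.9, ∠ = arctan(1168/859) ≈ 53.67°
pole (s+10): 10 + j1168 → |·| = √(10²+1168²) = √1364324 ≈ 1168, ∠ = arctan(1168/10) ≈ 89.51°
pole (s+622): 622 + j1168 → |·| = √(622²+1168²) = √1751108 ≈ 1323.3, ∠ = arctan(1168/622) ≈ 61.96°
|H| = 20 · 1.8485e+06 / 1.5456e+06 ≈ 23.92
Gain = 20 log₁₀(23.92) ≈ 27.58 dB
∠H = 120.04° − 151.47° = -31.43°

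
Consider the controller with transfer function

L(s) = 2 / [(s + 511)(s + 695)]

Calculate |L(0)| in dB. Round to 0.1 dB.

-105.0 dB

L(0) = 2 / (511·695) ≈ 5.6315e-06
20 log₁₀(5.6315e-06) ≈ -104.99 dB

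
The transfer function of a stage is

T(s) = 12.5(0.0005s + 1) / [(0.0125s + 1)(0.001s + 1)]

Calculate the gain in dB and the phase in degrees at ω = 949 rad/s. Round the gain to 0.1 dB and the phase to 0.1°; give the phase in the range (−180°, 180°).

At ω = 949 rad/s:
zero (1 + j949·0.0005) = 1 + j0.4745 → |·| ≈ 1.1069, ∠ ≈ 25.38°
pole (1 + j949·0.0125) = 1 + j11.8625 → |·| ≈ 11.905, ∠ ≈ 85.18°
pole (1 + j949·0.001) = 1 + j0.949 → |·| ≈ 1.3786, ∠ ≈ 43.50°
|T| = 12.5 · 1.1069 / (11.905 · 1.3786) ≈ 0.84304
Gain = 20 log₁₀(0.84304) ≈ -1.48 dB
∠T = (25.38°) − (85.18° + 43.50°) = -103.30°

-1.5 dB, -103.3°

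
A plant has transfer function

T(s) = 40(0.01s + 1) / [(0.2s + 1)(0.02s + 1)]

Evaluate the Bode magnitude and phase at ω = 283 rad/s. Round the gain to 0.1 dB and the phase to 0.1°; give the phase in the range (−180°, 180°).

-8.7 dB, -98.4°

At ω = 283 rad/s:
zero (1 + j283·0.01) = 1 + j2.83 → |·| ≈ 3.0015, ∠ ≈ 70.54°
pole (1 + j283·0.2) = 1 + j56.6 → |·| ≈ 56.609, ∠ ≈ 88.99°
pole (1 + j283·0.02) = 1 + j5.66 → |·| ≈ 5.7477, ∠ ≈ 79.98°
|T| = 40 · 3.0015 / (56.609 · 5.7477) ≈ 0.36899
Gain = 20 log₁₀(0.36899) ≈ -8.66 dB
∠T = (70.54°) − (88.99° + 79.98°) = -98.43°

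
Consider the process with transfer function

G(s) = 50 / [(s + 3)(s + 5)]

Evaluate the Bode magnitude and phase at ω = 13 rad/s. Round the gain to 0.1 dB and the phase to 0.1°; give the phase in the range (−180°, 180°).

-11.4 dB, -146.0°

At s = jω = j13:
pole (s+3): 3 + j13 → |·| = √(3²+13²) = √178 ≈ 13.342, ∠ = arctan(13/3) ≈ 77.01°
pole (s+5): 5 + j13 → |·| = √(5²+13²) = √194 ≈ 13.928, ∠ = arctan(13/5) ≈ 68.96°
|G| = 50 / 185.83 ≈ 0.26906
Gain = 20 log₁₀(0.26906) ≈ -11.40 dB
∠G = 0.00° − 145.97° = -145.97°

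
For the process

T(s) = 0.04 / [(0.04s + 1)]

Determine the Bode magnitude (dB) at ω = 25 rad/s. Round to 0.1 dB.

At ω = 25 rad/s:
pole (1 + j25·0.04) = 1 + j1 → |·| ≈ 1.4142, ∠ ≈ 45.00°
|T| = 0.04 · 1 / (1.4142) ≈ 0.028285
Gain = 20 log₁₀(0.028285) ≈ -30.97 dB

-31.0 dB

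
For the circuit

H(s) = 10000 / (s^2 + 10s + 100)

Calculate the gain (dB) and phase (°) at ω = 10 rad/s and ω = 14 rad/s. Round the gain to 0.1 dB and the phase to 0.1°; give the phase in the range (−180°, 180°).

At s = jω = j10:
quadratic: (j10)² + 10·j10 + 100 = 0 + j100 → |·| ≈ 100, ∠ ≈ 90.00°
|H| = 10000 / 100 ≈ 100
Gain = 20 log₁₀(100) ≈ 40.00 dB
∠H = 0.00° − 90.00° = -90.00°

At s = jω = j14:
quadratic: (j14)² + 10·j14 + 100 = -96 + j140 → |·| ≈ 169.75, ∠ ≈ 124.44°
|H| = 10000 / 169.75 ≈ 58.91
Gain = 20 log₁₀(58.91) ≈ 35.40 dB
∠H = 0.00° − 124.44° = -124.44°

ω = 10: 40.0 dB, -90.0°; ω = 14: 35.4 dB, -124.4°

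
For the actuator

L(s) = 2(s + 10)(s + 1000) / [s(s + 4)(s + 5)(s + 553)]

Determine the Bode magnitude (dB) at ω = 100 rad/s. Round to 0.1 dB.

-68.9 dB

At s = jω = j100:
zero (s+10): 10 + j100 → |·| = √(10²+100²) = √10100 ≈ 100.5, ∠ = arctan(100/10) ≈ 84.29°
zero (s+1000): 1000 + j100 → |·| = √(1000²+100²) = √1010000 ≈ 1005, ∠ = arctan(100/1000) ≈ 5.71°
pole (s+4): 4 + j100 → |·| = √(4²+100²) = √10016 ≈ 100.08, ∠ = arctan(100/4) ≈ 87.71°
pole (s+5): 5 + j100 → |·| = √(5²+100²) = √10025 ≈ 100.12, ∠ = arctan(100/5) ≈ 87.14°
pole (s+553): 553 + j100 → |·| = √(553²+100²) = √315809 ≈ 561.97, ∠ = arctan(100/553) ≈ 10.25°
pole at origin: |s| = 100, ∠ = 90.00° (in denominator)
|L| = 2 · 1.01e+05 / 5.6309e+08 ≈ 0.00035873
Gain = 20 log₁₀(0.00035873) ≈ -68.90 dB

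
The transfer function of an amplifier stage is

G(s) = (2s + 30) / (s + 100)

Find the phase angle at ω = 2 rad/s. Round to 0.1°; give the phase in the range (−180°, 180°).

Substitute s = j2:
Numerator: 2(j2) + 30 = 30 + j4
Denominator: (j2) + 100 = 100 + j2
|N| = √(30² + 4²) ≈ 30.265, ∠N ≈ 7.59°
|D| = √(100² + 2²) ≈ 100.02, ∠D ≈ 1.15°
∠G = 7.59° − 1.15° = 6.44°

6.4°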